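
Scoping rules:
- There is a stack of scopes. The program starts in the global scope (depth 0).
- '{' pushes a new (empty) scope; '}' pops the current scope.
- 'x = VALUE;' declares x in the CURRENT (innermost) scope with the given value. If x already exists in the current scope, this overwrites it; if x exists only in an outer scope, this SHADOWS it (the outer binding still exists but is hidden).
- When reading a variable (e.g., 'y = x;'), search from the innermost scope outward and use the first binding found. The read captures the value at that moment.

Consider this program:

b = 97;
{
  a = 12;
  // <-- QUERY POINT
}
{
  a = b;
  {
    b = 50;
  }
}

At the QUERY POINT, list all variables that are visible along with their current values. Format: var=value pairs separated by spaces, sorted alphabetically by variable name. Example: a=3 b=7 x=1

Step 1: declare b=97 at depth 0
Step 2: enter scope (depth=1)
Step 3: declare a=12 at depth 1
Visible at query point: a=12 b=97

Answer: a=12 b=97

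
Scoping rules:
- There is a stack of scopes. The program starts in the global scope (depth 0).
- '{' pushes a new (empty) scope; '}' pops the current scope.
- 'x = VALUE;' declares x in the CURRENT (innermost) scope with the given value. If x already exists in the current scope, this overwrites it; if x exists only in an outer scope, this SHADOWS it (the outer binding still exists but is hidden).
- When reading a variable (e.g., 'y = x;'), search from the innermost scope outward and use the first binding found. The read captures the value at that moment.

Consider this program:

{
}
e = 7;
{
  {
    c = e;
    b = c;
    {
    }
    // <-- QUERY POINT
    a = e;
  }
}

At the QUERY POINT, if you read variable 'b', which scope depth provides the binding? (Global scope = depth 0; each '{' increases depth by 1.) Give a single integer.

Step 1: enter scope (depth=1)
Step 2: exit scope (depth=0)
Step 3: declare e=7 at depth 0
Step 4: enter scope (depth=1)
Step 5: enter scope (depth=2)
Step 6: declare c=(read e)=7 at depth 2
Step 7: declare b=(read c)=7 at depth 2
Step 8: enter scope (depth=3)
Step 9: exit scope (depth=2)
Visible at query point: b=7 c=7 e=7

Answer: 2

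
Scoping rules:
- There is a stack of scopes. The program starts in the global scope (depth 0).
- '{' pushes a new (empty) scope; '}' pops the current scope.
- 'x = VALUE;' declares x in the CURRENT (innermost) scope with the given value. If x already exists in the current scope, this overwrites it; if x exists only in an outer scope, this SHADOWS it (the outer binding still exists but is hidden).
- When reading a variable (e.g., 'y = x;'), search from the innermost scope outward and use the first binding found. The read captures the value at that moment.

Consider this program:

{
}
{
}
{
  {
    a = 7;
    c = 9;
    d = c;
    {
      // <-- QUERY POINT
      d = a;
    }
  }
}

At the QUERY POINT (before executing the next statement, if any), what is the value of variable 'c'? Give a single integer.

Answer: 9

Derivation:
Step 1: enter scope (depth=1)
Step 2: exit scope (depth=0)
Step 3: enter scope (depth=1)
Step 4: exit scope (depth=0)
Step 5: enter scope (depth=1)
Step 6: enter scope (depth=2)
Step 7: declare a=7 at depth 2
Step 8: declare c=9 at depth 2
Step 9: declare d=(read c)=9 at depth 2
Step 10: enter scope (depth=3)
Visible at query point: a=7 c=9 d=9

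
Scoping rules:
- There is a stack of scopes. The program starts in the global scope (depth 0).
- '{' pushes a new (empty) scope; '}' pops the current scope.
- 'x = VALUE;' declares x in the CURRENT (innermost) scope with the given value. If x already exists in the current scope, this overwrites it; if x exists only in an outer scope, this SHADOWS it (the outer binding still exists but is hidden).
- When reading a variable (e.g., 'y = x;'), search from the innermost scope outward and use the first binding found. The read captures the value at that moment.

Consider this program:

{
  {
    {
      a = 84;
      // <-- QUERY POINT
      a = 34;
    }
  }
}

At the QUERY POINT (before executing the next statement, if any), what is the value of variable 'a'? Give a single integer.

Answer: 84

Derivation:
Step 1: enter scope (depth=1)
Step 2: enter scope (depth=2)
Step 3: enter scope (depth=3)
Step 4: declare a=84 at depth 3
Visible at query point: a=84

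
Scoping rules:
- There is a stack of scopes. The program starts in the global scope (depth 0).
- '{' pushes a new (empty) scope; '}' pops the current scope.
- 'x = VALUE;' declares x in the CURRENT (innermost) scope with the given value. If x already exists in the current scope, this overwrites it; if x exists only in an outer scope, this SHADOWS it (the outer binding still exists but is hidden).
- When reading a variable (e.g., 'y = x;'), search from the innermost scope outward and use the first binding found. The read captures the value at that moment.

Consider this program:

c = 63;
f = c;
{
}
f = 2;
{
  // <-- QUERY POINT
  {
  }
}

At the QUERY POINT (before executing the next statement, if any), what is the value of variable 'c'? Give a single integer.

Step 1: declare c=63 at depth 0
Step 2: declare f=(read c)=63 at depth 0
Step 3: enter scope (depth=1)
Step 4: exit scope (depth=0)
Step 5: declare f=2 at depth 0
Step 6: enter scope (depth=1)
Visible at query point: c=63 f=2

Answer: 63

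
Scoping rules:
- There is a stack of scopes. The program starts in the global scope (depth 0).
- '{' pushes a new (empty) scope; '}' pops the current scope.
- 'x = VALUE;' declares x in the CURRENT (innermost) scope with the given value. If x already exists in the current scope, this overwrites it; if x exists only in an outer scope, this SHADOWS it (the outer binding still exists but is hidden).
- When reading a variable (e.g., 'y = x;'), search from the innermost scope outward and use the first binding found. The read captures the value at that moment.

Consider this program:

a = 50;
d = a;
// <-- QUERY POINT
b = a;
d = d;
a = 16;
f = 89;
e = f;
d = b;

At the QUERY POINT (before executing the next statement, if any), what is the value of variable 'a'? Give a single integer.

Answer: 50

Derivation:
Step 1: declare a=50 at depth 0
Step 2: declare d=(read a)=50 at depth 0
Visible at query point: a=50 d=50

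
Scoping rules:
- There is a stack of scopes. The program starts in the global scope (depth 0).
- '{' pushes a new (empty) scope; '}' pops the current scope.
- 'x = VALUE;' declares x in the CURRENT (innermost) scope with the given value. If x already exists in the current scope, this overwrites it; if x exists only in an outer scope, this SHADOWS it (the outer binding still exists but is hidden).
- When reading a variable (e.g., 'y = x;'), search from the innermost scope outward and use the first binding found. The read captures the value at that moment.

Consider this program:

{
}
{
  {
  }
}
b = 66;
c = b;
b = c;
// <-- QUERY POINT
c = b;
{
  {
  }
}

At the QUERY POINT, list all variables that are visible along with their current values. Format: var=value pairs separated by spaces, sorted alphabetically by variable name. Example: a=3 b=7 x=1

Answer: b=66 c=66

Derivation:
Step 1: enter scope (depth=1)
Step 2: exit scope (depth=0)
Step 3: enter scope (depth=1)
Step 4: enter scope (depth=2)
Step 5: exit scope (depth=1)
Step 6: exit scope (depth=0)
Step 7: declare b=66 at depth 0
Step 8: declare c=(read b)=66 at depth 0
Step 9: declare b=(read c)=66 at depth 0
Visible at query point: b=66 c=66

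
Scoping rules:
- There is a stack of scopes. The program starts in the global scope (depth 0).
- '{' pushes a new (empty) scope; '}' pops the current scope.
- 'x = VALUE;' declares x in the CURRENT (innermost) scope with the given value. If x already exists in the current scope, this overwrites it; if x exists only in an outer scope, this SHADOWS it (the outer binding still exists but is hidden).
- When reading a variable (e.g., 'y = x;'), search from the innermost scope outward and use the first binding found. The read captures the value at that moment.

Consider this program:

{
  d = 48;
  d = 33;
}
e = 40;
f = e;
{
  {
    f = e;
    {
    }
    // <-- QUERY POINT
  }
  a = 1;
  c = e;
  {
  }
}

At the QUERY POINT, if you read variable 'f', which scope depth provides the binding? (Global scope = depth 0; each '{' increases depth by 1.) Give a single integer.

Step 1: enter scope (depth=1)
Step 2: declare d=48 at depth 1
Step 3: declare d=33 at depth 1
Step 4: exit scope (depth=0)
Step 5: declare e=40 at depth 0
Step 6: declare f=(read e)=40 at depth 0
Step 7: enter scope (depth=1)
Step 8: enter scope (depth=2)
Step 9: declare f=(read e)=40 at depth 2
Step 10: enter scope (depth=3)
Step 11: exit scope (depth=2)
Visible at query point: e=40 f=40

Answer: 2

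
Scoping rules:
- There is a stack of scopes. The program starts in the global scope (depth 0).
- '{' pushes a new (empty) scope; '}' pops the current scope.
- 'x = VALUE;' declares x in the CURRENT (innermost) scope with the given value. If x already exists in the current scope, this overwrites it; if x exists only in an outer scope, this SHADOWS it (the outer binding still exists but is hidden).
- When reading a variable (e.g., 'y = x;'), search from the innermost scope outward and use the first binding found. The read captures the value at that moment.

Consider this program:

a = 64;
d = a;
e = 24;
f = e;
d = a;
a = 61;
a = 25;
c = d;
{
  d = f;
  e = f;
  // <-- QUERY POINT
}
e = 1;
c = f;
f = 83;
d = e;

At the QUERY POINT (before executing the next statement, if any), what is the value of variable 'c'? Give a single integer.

Answer: 64

Derivation:
Step 1: declare a=64 at depth 0
Step 2: declare d=(read a)=64 at depth 0
Step 3: declare e=24 at depth 0
Step 4: declare f=(read e)=24 at depth 0
Step 5: declare d=(read a)=64 at depth 0
Step 6: declare a=61 at depth 0
Step 7: declare a=25 at depth 0
Step 8: declare c=(read d)=64 at depth 0
Step 9: enter scope (depth=1)
Step 10: declare d=(read f)=24 at depth 1
Step 11: declare e=(read f)=24 at depth 1
Visible at query point: a=25 c=64 d=24 e=24 f=24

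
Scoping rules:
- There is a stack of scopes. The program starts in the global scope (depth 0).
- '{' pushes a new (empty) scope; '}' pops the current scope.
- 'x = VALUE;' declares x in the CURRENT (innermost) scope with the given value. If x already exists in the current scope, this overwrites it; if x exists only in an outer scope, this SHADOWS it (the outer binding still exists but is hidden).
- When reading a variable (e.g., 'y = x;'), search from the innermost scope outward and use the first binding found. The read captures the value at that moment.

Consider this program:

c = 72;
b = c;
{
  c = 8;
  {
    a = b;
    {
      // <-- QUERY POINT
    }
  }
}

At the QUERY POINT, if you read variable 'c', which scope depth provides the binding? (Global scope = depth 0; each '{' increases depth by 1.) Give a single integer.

Answer: 1

Derivation:
Step 1: declare c=72 at depth 0
Step 2: declare b=(read c)=72 at depth 0
Step 3: enter scope (depth=1)
Step 4: declare c=8 at depth 1
Step 5: enter scope (depth=2)
Step 6: declare a=(read b)=72 at depth 2
Step 7: enter scope (depth=3)
Visible at query point: a=72 b=72 c=8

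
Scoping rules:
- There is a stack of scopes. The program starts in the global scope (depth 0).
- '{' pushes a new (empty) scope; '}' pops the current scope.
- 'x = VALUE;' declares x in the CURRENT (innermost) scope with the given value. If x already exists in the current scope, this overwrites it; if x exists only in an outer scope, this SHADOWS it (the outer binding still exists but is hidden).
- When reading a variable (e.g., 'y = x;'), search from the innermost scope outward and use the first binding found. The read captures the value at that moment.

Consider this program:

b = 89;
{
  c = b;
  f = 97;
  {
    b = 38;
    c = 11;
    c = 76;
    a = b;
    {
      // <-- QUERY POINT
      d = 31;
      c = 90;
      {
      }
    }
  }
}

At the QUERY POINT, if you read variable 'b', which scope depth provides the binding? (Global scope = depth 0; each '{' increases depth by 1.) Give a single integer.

Step 1: declare b=89 at depth 0
Step 2: enter scope (depth=1)
Step 3: declare c=(read b)=89 at depth 1
Step 4: declare f=97 at depth 1
Step 5: enter scope (depth=2)
Step 6: declare b=38 at depth 2
Step 7: declare c=11 at depth 2
Step 8: declare c=76 at depth 2
Step 9: declare a=(read b)=38 at depth 2
Step 10: enter scope (depth=3)
Visible at query point: a=38 b=38 c=76 f=97

Answer: 2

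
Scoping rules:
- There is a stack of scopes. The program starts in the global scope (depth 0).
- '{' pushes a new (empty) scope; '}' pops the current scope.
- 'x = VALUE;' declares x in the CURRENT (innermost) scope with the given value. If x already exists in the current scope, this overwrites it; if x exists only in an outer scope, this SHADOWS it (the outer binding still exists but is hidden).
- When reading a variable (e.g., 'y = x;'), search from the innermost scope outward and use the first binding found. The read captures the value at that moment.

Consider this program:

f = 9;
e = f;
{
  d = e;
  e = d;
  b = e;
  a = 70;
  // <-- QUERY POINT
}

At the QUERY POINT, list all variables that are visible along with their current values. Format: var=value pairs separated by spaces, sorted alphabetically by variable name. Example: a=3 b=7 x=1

Step 1: declare f=9 at depth 0
Step 2: declare e=(read f)=9 at depth 0
Step 3: enter scope (depth=1)
Step 4: declare d=(read e)=9 at depth 1
Step 5: declare e=(read d)=9 at depth 1
Step 6: declare b=(read e)=9 at depth 1
Step 7: declare a=70 at depth 1
Visible at query point: a=70 b=9 d=9 e=9 f=9

Answer: a=70 b=9 d=9 e=9 f=9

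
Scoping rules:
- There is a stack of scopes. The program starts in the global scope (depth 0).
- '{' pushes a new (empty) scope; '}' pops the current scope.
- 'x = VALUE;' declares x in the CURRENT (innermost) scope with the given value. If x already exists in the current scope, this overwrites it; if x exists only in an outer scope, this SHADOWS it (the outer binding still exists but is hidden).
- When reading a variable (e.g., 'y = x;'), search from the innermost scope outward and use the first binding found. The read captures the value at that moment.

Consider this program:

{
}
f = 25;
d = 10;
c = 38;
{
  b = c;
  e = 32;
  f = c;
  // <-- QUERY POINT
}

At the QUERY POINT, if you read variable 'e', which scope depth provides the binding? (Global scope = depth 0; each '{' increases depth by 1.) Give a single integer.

Step 1: enter scope (depth=1)
Step 2: exit scope (depth=0)
Step 3: declare f=25 at depth 0
Step 4: declare d=10 at depth 0
Step 5: declare c=38 at depth 0
Step 6: enter scope (depth=1)
Step 7: declare b=(read c)=38 at depth 1
Step 8: declare e=32 at depth 1
Step 9: declare f=(read c)=38 at depth 1
Visible at query point: b=38 c=38 d=10 e=32 f=38

Answer: 1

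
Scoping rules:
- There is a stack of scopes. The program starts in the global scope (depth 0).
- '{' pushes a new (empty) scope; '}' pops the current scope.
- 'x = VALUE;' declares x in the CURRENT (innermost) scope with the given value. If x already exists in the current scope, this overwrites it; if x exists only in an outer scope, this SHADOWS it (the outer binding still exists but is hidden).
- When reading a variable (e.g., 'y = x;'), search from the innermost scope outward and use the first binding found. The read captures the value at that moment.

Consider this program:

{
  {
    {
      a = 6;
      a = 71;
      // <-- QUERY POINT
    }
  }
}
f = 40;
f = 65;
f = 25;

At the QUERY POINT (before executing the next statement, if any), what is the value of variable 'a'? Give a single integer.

Step 1: enter scope (depth=1)
Step 2: enter scope (depth=2)
Step 3: enter scope (depth=3)
Step 4: declare a=6 at depth 3
Step 5: declare a=71 at depth 3
Visible at query point: a=71

Answer: 71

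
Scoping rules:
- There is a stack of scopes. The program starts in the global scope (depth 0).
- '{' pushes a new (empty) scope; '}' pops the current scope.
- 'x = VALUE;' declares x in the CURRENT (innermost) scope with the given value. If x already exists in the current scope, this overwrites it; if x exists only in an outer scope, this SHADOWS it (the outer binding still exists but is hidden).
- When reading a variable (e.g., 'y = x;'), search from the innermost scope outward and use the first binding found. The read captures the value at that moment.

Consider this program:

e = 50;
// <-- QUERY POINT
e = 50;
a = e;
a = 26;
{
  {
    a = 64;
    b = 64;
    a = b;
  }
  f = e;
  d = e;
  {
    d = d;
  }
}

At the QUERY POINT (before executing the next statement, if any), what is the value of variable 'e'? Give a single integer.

Step 1: declare e=50 at depth 0
Visible at query point: e=50

Answer: 50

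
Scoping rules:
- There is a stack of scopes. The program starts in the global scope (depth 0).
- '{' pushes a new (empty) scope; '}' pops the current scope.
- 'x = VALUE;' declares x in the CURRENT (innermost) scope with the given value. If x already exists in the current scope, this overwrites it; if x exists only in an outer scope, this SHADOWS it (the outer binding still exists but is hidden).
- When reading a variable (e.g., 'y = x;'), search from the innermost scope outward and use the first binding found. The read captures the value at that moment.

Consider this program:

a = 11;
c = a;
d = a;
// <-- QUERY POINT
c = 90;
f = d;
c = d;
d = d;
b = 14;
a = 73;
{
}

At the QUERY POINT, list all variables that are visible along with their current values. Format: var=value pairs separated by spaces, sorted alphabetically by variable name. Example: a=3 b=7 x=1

Step 1: declare a=11 at depth 0
Step 2: declare c=(read a)=11 at depth 0
Step 3: declare d=(read a)=11 at depth 0
Visible at query point: a=11 c=11 d=11

Answer: a=11 c=11 d=11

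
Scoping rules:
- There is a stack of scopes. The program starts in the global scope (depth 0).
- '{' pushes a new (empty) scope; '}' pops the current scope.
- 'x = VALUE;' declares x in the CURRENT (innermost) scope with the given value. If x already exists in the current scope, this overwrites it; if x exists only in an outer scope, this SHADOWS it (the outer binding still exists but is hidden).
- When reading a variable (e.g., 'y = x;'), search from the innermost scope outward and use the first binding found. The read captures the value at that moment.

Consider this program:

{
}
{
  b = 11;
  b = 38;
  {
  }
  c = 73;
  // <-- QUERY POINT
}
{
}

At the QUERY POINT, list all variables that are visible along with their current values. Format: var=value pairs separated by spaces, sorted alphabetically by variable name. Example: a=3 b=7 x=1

Step 1: enter scope (depth=1)
Step 2: exit scope (depth=0)
Step 3: enter scope (depth=1)
Step 4: declare b=11 at depth 1
Step 5: declare b=38 at depth 1
Step 6: enter scope (depth=2)
Step 7: exit scope (depth=1)
Step 8: declare c=73 at depth 1
Visible at query point: b=38 c=73

Answer: b=38 c=73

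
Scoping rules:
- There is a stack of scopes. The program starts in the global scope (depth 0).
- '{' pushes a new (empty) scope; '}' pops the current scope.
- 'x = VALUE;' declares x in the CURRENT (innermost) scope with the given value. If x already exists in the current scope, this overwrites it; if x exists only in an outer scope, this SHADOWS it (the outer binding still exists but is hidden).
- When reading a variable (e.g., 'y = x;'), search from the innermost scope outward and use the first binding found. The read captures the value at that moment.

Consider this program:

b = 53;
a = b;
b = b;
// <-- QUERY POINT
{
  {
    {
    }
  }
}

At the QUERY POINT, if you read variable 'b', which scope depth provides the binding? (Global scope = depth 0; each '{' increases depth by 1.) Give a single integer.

Answer: 0

Derivation:
Step 1: declare b=53 at depth 0
Step 2: declare a=(read b)=53 at depth 0
Step 3: declare b=(read b)=53 at depth 0
Visible at query point: a=53 b=53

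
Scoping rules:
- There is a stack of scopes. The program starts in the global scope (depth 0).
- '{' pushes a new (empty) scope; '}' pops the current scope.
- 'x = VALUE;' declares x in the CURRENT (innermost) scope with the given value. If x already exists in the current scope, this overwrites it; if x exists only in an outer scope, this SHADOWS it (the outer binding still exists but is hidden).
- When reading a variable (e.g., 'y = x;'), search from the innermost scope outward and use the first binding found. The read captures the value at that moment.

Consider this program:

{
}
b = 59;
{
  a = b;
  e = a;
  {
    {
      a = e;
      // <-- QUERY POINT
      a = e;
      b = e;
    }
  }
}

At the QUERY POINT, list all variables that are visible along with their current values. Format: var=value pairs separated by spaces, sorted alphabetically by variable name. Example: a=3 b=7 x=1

Step 1: enter scope (depth=1)
Step 2: exit scope (depth=0)
Step 3: declare b=59 at depth 0
Step 4: enter scope (depth=1)
Step 5: declare a=(read b)=59 at depth 1
Step 6: declare e=(read a)=59 at depth 1
Step 7: enter scope (depth=2)
Step 8: enter scope (depth=3)
Step 9: declare a=(read e)=59 at depth 3
Visible at query point: a=59 b=59 e=59

Answer: a=59 b=59 e=59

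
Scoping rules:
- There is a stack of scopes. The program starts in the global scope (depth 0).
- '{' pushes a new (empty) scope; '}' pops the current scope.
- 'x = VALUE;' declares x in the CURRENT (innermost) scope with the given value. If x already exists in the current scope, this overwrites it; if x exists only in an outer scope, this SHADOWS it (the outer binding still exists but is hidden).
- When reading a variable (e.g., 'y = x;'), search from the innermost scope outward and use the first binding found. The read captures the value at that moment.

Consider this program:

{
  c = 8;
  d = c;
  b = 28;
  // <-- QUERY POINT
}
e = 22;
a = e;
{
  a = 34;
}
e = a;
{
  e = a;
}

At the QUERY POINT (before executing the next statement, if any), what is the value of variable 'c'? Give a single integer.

Step 1: enter scope (depth=1)
Step 2: declare c=8 at depth 1
Step 3: declare d=(read c)=8 at depth 1
Step 4: declare b=28 at depth 1
Visible at query point: b=28 c=8 d=8

Answer: 8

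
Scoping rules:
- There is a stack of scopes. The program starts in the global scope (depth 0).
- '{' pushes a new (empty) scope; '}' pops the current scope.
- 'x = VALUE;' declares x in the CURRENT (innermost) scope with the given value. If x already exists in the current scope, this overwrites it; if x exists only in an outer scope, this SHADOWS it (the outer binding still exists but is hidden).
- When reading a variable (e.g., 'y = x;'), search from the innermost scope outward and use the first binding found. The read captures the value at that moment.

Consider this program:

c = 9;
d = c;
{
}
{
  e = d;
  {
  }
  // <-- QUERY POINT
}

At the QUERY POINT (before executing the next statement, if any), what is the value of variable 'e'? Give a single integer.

Answer: 9

Derivation:
Step 1: declare c=9 at depth 0
Step 2: declare d=(read c)=9 at depth 0
Step 3: enter scope (depth=1)
Step 4: exit scope (depth=0)
Step 5: enter scope (depth=1)
Step 6: declare e=(read d)=9 at depth 1
Step 7: enter scope (depth=2)
Step 8: exit scope (depth=1)
Visible at query point: c=9 d=9 e=9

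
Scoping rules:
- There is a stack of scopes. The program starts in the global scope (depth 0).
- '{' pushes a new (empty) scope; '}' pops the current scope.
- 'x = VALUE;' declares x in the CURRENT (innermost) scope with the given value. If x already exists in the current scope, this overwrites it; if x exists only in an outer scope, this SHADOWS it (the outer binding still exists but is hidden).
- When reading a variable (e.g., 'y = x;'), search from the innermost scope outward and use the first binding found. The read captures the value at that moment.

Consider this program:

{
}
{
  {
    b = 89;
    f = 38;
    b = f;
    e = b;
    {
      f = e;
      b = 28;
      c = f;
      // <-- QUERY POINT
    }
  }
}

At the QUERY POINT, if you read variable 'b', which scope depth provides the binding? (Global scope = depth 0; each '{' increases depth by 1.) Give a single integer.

Answer: 3

Derivation:
Step 1: enter scope (depth=1)
Step 2: exit scope (depth=0)
Step 3: enter scope (depth=1)
Step 4: enter scope (depth=2)
Step 5: declare b=89 at depth 2
Step 6: declare f=38 at depth 2
Step 7: declare b=(read f)=38 at depth 2
Step 8: declare e=(read b)=38 at depth 2
Step 9: enter scope (depth=3)
Step 10: declare f=(read e)=38 at depth 3
Step 11: declare b=28 at depth 3
Step 12: declare c=(read f)=38 at depth 3
Visible at query point: b=28 c=38 e=38 f=38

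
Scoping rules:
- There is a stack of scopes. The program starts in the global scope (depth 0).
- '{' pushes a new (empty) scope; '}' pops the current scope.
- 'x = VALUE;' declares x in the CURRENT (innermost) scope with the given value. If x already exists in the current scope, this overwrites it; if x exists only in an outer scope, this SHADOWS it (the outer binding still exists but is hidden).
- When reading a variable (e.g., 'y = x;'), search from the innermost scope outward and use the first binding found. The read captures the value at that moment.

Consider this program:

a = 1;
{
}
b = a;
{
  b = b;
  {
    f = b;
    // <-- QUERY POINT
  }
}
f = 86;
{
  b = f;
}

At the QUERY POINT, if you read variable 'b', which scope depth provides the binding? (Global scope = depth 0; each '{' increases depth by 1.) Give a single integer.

Step 1: declare a=1 at depth 0
Step 2: enter scope (depth=1)
Step 3: exit scope (depth=0)
Step 4: declare b=(read a)=1 at depth 0
Step 5: enter scope (depth=1)
Step 6: declare b=(read b)=1 at depth 1
Step 7: enter scope (depth=2)
Step 8: declare f=(read b)=1 at depth 2
Visible at query point: a=1 b=1 f=1

Answer: 1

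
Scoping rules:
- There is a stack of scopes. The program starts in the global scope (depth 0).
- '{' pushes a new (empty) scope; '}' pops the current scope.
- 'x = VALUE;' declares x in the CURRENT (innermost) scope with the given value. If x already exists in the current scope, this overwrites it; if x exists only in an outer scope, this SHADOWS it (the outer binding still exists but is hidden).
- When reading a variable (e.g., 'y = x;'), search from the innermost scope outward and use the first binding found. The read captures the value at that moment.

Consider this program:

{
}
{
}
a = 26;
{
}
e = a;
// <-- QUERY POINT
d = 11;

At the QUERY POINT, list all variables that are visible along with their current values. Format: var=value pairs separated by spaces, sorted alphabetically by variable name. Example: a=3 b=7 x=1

Step 1: enter scope (depth=1)
Step 2: exit scope (depth=0)
Step 3: enter scope (depth=1)
Step 4: exit scope (depth=0)
Step 5: declare a=26 at depth 0
Step 6: enter scope (depth=1)
Step 7: exit scope (depth=0)
Step 8: declare e=(read a)=26 at depth 0
Visible at query point: a=26 e=26

Answer: a=26 e=26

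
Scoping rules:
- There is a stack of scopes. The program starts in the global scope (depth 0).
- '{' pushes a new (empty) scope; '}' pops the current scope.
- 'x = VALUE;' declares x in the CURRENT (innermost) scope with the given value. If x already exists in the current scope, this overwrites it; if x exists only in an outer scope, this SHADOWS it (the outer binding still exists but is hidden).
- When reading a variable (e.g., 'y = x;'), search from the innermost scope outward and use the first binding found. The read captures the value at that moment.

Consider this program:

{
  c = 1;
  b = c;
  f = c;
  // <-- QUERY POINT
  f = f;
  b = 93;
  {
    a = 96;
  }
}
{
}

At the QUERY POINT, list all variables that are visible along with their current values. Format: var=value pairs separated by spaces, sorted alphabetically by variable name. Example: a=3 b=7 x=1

Step 1: enter scope (depth=1)
Step 2: declare c=1 at depth 1
Step 3: declare b=(read c)=1 at depth 1
Step 4: declare f=(read c)=1 at depth 1
Visible at query point: b=1 c=1 f=1

Answer: b=1 c=1 f=1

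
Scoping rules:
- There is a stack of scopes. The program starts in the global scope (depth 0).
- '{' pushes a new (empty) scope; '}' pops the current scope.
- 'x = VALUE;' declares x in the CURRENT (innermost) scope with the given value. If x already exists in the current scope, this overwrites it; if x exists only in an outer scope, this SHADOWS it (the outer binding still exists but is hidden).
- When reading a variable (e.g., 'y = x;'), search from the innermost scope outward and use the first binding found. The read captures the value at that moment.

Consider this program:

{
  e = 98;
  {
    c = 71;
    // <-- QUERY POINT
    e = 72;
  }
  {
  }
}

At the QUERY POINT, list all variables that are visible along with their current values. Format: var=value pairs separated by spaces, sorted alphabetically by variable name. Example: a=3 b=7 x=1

Answer: c=71 e=98

Derivation:
Step 1: enter scope (depth=1)
Step 2: declare e=98 at depth 1
Step 3: enter scope (depth=2)
Step 4: declare c=71 at depth 2
Visible at query point: c=71 e=98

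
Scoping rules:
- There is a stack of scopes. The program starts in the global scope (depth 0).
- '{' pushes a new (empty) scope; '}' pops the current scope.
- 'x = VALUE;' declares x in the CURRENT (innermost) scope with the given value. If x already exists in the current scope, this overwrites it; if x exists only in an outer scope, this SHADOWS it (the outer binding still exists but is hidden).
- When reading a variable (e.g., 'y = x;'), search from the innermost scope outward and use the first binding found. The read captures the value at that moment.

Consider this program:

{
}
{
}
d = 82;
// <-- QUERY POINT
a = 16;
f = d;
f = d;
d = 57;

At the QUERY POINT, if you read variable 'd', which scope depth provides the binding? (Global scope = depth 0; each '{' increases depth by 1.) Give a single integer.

Step 1: enter scope (depth=1)
Step 2: exit scope (depth=0)
Step 3: enter scope (depth=1)
Step 4: exit scope (depth=0)
Step 5: declare d=82 at depth 0
Visible at query point: d=82

Answer: 0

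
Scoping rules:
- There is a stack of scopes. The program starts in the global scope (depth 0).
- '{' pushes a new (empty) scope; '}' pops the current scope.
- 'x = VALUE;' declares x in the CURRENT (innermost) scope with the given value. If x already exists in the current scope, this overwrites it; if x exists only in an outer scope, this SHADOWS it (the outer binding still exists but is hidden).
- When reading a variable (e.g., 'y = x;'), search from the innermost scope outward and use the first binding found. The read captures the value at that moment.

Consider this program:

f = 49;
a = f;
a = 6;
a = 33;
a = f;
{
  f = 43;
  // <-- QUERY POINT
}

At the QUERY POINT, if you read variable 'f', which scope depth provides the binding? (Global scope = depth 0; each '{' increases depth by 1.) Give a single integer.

Answer: 1

Derivation:
Step 1: declare f=49 at depth 0
Step 2: declare a=(read f)=49 at depth 0
Step 3: declare a=6 at depth 0
Step 4: declare a=33 at depth 0
Step 5: declare a=(read f)=49 at depth 0
Step 6: enter scope (depth=1)
Step 7: declare f=43 at depth 1
Visible at query point: a=49 f=43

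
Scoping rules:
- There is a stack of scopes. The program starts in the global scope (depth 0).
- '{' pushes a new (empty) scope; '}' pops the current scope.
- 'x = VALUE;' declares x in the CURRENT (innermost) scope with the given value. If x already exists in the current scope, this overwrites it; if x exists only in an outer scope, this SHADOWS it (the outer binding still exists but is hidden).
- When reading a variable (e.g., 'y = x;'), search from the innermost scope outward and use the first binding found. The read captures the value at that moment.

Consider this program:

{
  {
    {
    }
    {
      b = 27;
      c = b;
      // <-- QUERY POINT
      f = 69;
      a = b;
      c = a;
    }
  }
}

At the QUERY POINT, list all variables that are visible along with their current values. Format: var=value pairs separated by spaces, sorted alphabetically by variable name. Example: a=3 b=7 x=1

Step 1: enter scope (depth=1)
Step 2: enter scope (depth=2)
Step 3: enter scope (depth=3)
Step 4: exit scope (depth=2)
Step 5: enter scope (depth=3)
Step 6: declare b=27 at depth 3
Step 7: declare c=(read b)=27 at depth 3
Visible at query point: b=27 c=27

Answer: b=27 c=27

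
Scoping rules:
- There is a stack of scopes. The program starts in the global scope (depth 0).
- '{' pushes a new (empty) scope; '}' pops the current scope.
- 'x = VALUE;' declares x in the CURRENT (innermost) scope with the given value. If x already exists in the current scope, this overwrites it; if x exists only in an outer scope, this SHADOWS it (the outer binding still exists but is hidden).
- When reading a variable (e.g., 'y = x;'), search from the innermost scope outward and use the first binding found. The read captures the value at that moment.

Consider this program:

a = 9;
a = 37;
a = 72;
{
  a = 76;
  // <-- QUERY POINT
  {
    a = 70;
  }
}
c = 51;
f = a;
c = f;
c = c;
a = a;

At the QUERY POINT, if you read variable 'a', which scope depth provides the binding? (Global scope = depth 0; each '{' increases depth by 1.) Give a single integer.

Answer: 1

Derivation:
Step 1: declare a=9 at depth 0
Step 2: declare a=37 at depth 0
Step 3: declare a=72 at depth 0
Step 4: enter scope (depth=1)
Step 5: declare a=76 at depth 1
Visible at query point: a=76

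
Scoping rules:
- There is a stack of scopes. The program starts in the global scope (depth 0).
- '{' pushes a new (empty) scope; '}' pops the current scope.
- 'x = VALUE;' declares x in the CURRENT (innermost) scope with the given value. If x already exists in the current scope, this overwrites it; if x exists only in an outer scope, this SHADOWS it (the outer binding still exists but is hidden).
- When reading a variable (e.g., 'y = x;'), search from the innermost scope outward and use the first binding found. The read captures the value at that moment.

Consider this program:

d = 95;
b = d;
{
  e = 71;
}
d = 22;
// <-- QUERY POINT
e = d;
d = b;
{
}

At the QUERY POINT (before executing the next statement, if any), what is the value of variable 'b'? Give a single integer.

Step 1: declare d=95 at depth 0
Step 2: declare b=(read d)=95 at depth 0
Step 3: enter scope (depth=1)
Step 4: declare e=71 at depth 1
Step 5: exit scope (depth=0)
Step 6: declare d=22 at depth 0
Visible at query point: b=95 d=22

Answer: 95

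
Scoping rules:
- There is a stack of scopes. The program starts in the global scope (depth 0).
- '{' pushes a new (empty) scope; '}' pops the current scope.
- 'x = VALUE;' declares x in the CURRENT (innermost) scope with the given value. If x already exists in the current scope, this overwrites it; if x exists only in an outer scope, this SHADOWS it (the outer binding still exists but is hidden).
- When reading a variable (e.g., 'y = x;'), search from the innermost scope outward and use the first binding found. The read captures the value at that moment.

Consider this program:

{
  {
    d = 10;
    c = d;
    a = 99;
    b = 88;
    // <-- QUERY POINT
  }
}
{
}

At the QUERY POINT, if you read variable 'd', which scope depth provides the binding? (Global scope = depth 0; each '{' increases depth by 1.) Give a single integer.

Answer: 2

Derivation:
Step 1: enter scope (depth=1)
Step 2: enter scope (depth=2)
Step 3: declare d=10 at depth 2
Step 4: declare c=(read d)=10 at depth 2
Step 5: declare a=99 at depth 2
Step 6: declare b=88 at depth 2
Visible at query point: a=99 b=88 c=10 d=10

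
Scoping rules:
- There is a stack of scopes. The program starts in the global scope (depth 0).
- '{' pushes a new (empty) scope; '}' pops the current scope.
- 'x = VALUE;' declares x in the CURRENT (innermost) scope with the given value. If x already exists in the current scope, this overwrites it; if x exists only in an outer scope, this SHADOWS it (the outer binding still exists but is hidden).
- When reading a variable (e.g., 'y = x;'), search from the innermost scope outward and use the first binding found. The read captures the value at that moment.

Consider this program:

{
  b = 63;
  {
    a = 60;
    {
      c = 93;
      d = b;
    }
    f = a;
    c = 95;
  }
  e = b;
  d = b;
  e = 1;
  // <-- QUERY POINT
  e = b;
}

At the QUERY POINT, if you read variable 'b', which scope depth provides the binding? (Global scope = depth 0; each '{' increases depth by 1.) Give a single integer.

Answer: 1

Derivation:
Step 1: enter scope (depth=1)
Step 2: declare b=63 at depth 1
Step 3: enter scope (depth=2)
Step 4: declare a=60 at depth 2
Step 5: enter scope (depth=3)
Step 6: declare c=93 at depth 3
Step 7: declare d=(read b)=63 at depth 3
Step 8: exit scope (depth=2)
Step 9: declare f=(read a)=60 at depth 2
Step 10: declare c=95 at depth 2
Step 11: exit scope (depth=1)
Step 12: declare e=(read b)=63 at depth 1
Step 13: declare d=(read b)=63 at depth 1
Step 14: declare e=1 at depth 1
Visible at query point: b=63 d=63 e=1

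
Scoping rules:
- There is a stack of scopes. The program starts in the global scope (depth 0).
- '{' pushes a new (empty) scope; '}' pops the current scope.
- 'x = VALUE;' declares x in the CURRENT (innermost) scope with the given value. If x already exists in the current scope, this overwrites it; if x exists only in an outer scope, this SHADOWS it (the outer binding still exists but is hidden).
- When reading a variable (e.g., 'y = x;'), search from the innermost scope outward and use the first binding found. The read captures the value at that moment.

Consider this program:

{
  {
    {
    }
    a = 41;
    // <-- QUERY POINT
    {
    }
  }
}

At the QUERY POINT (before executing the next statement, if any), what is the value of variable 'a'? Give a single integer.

Step 1: enter scope (depth=1)
Step 2: enter scope (depth=2)
Step 3: enter scope (depth=3)
Step 4: exit scope (depth=2)
Step 5: declare a=41 at depth 2
Visible at query point: a=41

Answer: 41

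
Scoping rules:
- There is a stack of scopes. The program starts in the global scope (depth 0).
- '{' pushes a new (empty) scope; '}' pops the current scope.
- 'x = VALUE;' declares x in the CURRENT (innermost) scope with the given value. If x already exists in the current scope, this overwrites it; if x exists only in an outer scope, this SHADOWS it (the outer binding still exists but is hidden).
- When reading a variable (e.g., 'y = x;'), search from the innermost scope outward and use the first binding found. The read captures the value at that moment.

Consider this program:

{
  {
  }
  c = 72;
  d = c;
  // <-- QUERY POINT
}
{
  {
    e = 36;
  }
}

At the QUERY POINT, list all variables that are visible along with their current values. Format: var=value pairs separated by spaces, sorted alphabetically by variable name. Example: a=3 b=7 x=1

Answer: c=72 d=72

Derivation:
Step 1: enter scope (depth=1)
Step 2: enter scope (depth=2)
Step 3: exit scope (depth=1)
Step 4: declare c=72 at depth 1
Step 5: declare d=(read c)=72 at depth 1
Visible at query point: c=72 d=72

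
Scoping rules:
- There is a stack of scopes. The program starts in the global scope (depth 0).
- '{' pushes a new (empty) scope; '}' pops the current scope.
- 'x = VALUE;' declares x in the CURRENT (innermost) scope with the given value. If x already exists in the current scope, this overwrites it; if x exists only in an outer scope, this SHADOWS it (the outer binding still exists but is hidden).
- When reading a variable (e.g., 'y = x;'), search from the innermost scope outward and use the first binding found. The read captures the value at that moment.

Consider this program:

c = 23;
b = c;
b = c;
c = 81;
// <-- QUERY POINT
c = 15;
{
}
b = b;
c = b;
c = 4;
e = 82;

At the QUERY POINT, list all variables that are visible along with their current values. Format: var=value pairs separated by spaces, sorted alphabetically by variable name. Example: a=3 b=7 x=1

Step 1: declare c=23 at depth 0
Step 2: declare b=(read c)=23 at depth 0
Step 3: declare b=(read c)=23 at depth 0
Step 4: declare c=81 at depth 0
Visible at query point: b=23 c=81

Answer: b=23 c=81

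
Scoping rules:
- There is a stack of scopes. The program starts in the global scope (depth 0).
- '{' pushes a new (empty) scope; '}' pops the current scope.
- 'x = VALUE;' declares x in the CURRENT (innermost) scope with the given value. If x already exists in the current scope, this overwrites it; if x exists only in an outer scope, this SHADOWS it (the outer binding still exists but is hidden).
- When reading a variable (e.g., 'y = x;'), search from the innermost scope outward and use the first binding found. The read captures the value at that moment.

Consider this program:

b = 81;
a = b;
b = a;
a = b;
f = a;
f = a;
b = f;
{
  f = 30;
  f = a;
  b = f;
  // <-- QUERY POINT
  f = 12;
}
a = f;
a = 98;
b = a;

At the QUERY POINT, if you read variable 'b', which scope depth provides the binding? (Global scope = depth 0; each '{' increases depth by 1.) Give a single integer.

Answer: 1

Derivation:
Step 1: declare b=81 at depth 0
Step 2: declare a=(read b)=81 at depth 0
Step 3: declare b=(read a)=81 at depth 0
Step 4: declare a=(read b)=81 at depth 0
Step 5: declare f=(read a)=81 at depth 0
Step 6: declare f=(read a)=81 at depth 0
Step 7: declare b=(read f)=81 at depth 0
Step 8: enter scope (depth=1)
Step 9: declare f=30 at depth 1
Step 10: declare f=(read a)=81 at depth 1
Step 11: declare b=(read f)=81 at depth 1
Visible at query point: a=81 b=81 f=81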